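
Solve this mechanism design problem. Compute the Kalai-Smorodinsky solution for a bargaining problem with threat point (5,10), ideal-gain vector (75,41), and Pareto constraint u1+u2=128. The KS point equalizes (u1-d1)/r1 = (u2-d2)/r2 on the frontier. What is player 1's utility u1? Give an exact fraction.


Step 1: At the KS point, (u1-d1)/r1 = (u2-d2)/r2 = t and u1+u2 = 128
Step 2: u1 = d1 + r1*t and u2 = d2 + r2*t, so (d1 + r1*t) + (d2 + r2*t) = 128
Step 3: t = (128 - 5 - 10)/(75 + 41) = 113/116
Step 4: u1 = d1 + r1*t = 5 + 75 * 113/116 = 9055/116
Step 5: (Check: u2 = d2 + r2*t = 5793/116; u1+u2 = 9055/116 + 5793/116 = 128, on the frontier.)

9055/116


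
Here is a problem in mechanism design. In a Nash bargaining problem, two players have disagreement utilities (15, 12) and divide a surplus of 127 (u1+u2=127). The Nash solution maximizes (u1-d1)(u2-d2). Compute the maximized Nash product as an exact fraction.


Step 1: The Nash solution splits surplus symmetrically above the disagreement point
Step 2: u1 = (total + d1 - d2)/2 = (127 + 15 - 12)/2 = 65
Step 3: u2 = (total - d1 + d2)/2 = (127 - 15 + 12)/2 = 62
Step 4: Nash product = (65 - 15) * (62 - 12)
Step 5: = 50 * 50 = 2500

2500


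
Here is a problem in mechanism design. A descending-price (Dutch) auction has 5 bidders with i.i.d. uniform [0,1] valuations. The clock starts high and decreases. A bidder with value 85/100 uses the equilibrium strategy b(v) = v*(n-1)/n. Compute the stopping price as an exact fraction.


Step 1: Dutch auctions are strategically equivalent to first-price auctions
Step 2: The equilibrium bid is b(v) = v*(n-1)/n
Step 3: b = 17/20 * 4/5
Step 4: b = 17/25

17/25


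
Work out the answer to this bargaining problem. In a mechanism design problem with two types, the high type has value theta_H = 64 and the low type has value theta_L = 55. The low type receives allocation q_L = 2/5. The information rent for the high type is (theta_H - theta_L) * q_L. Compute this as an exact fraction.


Step 1: theta_H - theta_L = 64 - 55 = 9
Step 2: Information rent = (theta_H - theta_L) * q_L
Step 3: = 9 * 2/5
Step 4: = 18/5

18/5


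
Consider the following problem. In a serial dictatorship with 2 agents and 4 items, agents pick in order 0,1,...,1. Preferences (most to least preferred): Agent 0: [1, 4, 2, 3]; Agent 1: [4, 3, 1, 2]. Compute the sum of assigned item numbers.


Step 1: Agent 0 picks item 1
Step 2: Agent 1 picks item 4
Step 3: Sum = 1 + 4 = 5

5


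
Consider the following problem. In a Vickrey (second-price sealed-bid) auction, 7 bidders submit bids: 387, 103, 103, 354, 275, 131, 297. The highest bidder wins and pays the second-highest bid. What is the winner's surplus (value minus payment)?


Step 1: Sort bids in descending order: 387, 354, 297, 275, 131, 103, 103
Step 2: The winning bid is the highest: 387
Step 3: The payment equals the second-highest bid: 354
Step 4: Surplus = winner's bid - payment = 387 - 354 = 33

33


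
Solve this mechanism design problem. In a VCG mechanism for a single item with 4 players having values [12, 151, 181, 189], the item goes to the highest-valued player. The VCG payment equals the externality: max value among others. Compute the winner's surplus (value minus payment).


Step 1: The winner is the agent with the highest value: agent 3 with value 189
Step 2: Values of other agents: [12, 151, 181]
Step 3: VCG payment = max of others' values = 181
Step 4: Surplus = 189 - 181 = 8

8


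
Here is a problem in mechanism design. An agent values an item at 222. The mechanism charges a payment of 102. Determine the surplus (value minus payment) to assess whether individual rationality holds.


Step 1: Surplus = value - payment = 222 - 102 = 120
Step 2: IR is satisfied (surplus >= 0)

120


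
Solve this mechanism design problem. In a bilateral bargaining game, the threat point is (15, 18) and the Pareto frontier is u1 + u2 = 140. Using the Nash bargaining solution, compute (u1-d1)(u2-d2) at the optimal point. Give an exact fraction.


Step 1: The Nash solution splits surplus symmetrically above the disagreement point
Step 2: u1 = (total + d1 - d2)/2 = (140 + 15 - 18)/2 = 137/2
Step 3: u2 = (total - d1 + d2)/2 = (140 - 15 + 18)/2 = 143/2
Step 4: Nash product = (137/2 - 15) * (143/2 - 18)
Step 5: = 107/2 * 107/2 = 11449/4

11449/4


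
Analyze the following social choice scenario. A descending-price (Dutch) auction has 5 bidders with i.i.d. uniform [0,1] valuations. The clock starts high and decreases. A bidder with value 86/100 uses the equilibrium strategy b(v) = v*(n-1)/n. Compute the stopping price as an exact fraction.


Step 1: Dutch auctions are strategically equivalent to first-price auctions
Step 2: The equilibrium bid is b(v) = v*(n-1)/n
Step 3: b = 43/50 * 4/5
Step 4: b = 86/125

86/125


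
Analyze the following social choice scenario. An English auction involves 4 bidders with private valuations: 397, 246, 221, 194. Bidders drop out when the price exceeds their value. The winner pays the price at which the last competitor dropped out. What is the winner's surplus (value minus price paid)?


Step 1: Identify the highest value: 397
Step 2: Identify the second-highest value: 246
Step 3: The final price = second-highest value = 246
Step 4: Surplus = 397 - 246 = 151

151


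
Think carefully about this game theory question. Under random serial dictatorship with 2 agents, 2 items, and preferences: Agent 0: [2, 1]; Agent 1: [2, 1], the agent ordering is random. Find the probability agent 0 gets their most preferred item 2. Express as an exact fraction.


Step 1: Agent 0 wants item 2
Step 2: There are 2 possible orderings of agents
Step 3: In 1 orderings, agent 0 gets item 2
Step 4: Probability = 1/2

1/2


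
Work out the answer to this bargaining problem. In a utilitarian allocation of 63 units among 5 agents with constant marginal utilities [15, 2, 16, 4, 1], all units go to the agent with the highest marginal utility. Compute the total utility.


Step 1: The marginal utilities are [15, 2, 16, 4, 1]
Step 2: The highest marginal utility is 16
Step 3: All 63 units go to that agent
Step 4: Total utility = 16 * 63 = 1008

1008


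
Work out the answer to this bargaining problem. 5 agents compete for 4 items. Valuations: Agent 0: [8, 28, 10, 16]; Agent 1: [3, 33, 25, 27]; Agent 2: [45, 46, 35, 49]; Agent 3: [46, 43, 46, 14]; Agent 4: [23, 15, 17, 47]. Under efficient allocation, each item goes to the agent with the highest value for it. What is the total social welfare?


Step 1: For each item, find the maximum value among all agents.
Step 2: Item 0 -> Agent 3 (value 46)
Step 3: Item 1 -> Agent 2 (value 46)
Step 4: Item 2 -> Agent 3 (value 46)
Step 5: Item 3 -> Agent 2 (value 49)
Step 6: Total welfare = 46 + 46 + 46 + 49 = 187

187


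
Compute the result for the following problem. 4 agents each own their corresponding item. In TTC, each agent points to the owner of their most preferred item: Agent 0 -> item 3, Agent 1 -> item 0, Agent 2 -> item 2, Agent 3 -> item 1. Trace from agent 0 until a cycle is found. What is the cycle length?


Step 1: Trace the pointer graph from agent 0: 0 -> 3 -> 1 -> 0
Step 2: A cycle is detected when we revisit agent 0
Step 3: The cycle is: 0 -> 3 -> 1 -> 0
Step 4: Cycle length = 3

3


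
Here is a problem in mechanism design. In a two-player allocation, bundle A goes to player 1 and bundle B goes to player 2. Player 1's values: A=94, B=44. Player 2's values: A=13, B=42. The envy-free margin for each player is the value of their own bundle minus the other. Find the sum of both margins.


Step 1: Player 1's margin = v1(A) - v1(B) = 94 - 44 = 50
Step 2: Player 2's margin = v2(B) - v2(A) = 42 - 13 = 29
Step 3: Total margin = 50 + 29 = 79

79


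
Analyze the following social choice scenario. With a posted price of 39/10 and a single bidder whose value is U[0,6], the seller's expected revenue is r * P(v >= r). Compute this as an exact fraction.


Step 1: Posted price r = 39/10, value support [0,6]
Step 2: P(v >= r) = (6 - 39/10)/6 = 7/20
Step 3: Expected revenue = r * P(v >= r) = 39/10 * 7/20
Step 4: Revenue = 273/200

273/200


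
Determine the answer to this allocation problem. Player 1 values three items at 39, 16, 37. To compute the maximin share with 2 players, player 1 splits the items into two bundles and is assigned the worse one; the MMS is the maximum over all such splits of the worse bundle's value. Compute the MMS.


Step 1: Item values = 39, 16, 37
Step 2: Enumerate all 2-bundle partitions and take the smaller bundle:
  Partition 1: {39} vs {16,37} -> bundles 39, 53; min = 39
  Partition 2: {16} vs {39,37} -> bundles 16, 76; min = 16
  Partition 3: {37} vs {39,16} -> bundles 37, 55; min = 37
Step 3: MMS = max(39, 16, 37) = 39

39


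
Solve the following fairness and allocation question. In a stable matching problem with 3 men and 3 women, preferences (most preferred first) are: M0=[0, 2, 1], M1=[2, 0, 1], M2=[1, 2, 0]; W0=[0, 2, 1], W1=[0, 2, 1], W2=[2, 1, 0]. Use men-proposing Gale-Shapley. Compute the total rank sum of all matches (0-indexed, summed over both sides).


Step 1: Run Gale-Shapley (men propose, women hold best offer):
  M0 proposes to W0; she accepts
  M1 proposes to W2; she accepts
  M2 proposes to W1; she accepts
Step 2: Final matching: W0-M0, W1-M2, W2-M1
Step 3: 0-indexed ranks (man's rank of his match, then woman's): 0 + 0 + 0 + 1 + 0 + 1
Step 4: Total rank sum = 2

2


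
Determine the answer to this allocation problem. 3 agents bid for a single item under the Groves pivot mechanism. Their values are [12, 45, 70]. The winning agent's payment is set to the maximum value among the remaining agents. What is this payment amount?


Step 1: The efficient winner is agent 2 with value 70
Step 2: Other agents' values: [12, 45]
Step 3: Pivot payment = max(others) = 45
Step 4: The winner pays 45

45


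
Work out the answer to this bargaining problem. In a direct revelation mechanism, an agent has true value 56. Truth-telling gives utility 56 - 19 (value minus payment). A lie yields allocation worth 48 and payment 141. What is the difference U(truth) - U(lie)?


Step 1: U(truth) = value - payment = 56 - 19 = 37
Step 2: U(lie) = allocation - payment = 48 - 141 = -93
Step 3: IC gap = 37 - (-93) = 130

130


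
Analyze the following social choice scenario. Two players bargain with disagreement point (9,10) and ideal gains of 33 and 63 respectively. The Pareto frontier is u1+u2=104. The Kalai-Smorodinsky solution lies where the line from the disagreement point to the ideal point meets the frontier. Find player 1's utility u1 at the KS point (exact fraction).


Step 1: At the KS point, (u1-d1)/r1 = (u2-d2)/r2 = t and u1+u2 = 104
Step 2: u1 = d1 + r1*t and u2 = d2 + r2*t, so (d1 + r1*t) + (d2 + r2*t) = 104
Step 3: t = (104 - 9 - 10)/(33 + 63) = 85/96
Step 4: u1 = d1 + r1*t = 9 + 33 * 85/96 = 1223/32
Step 5: (Check: u2 = d2 + r2*t = 2105/32; u1+u2 = 1223/32 + 2105/32 = 104, on the frontier.)

1223/32


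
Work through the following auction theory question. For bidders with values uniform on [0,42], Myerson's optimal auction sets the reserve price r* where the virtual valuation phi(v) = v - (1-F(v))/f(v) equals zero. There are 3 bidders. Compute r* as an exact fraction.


Step 1: For U[0,42], F(v) = v/42 and f(v) = 1/42
Step 2: phi(v) = v - (1 - v/42)/(1/42) = v - (42 - v) = 2v - 42
Step 3: Set phi(r*) = 0: 2r* - 42 = 0
Step 4: r* = 42/2 = 21 (the number of bidders n = 3 does not enter)

21


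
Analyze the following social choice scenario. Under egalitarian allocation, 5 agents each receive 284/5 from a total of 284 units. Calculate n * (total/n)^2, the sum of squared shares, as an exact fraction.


Step 1: Each agent's share = 284/5
Step 2: Square of each share = (284/5)^2 = 80656/25
Step 3: Sum of squares = 5 * 80656/25 = 80656/5

80656/5


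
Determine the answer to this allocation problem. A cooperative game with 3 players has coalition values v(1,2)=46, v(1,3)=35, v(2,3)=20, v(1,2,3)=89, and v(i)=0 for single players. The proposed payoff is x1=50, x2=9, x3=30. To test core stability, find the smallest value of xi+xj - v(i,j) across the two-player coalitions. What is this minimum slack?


Step 1: Slack for coalition (1,2): x1+x2 - v12 = 59 - 46 = 13
Step 2: Slack for coalition (1,3): x1+x3 - v13 = 80 - 35 = 45
Step 3: Slack for coalition (2,3): x2+x3 - v23 = 39 - 20 = 19
Step 4: Minimum slack = min(13, 45, 19) = 13, attained by (1,2); no pair can gain by deviating, so the allocation is in the core

13


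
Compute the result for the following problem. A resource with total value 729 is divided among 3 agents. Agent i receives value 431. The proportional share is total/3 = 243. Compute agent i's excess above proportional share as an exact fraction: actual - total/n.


Step 1: Proportional share = 729/3 = 243
Step 2: Agent's actual allocation = 431
Step 3: Excess = 431 - 243 = 188

188


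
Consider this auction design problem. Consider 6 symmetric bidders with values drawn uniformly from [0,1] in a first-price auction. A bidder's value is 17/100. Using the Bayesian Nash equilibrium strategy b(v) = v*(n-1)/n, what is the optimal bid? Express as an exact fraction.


Step 1: The symmetric BNE bidding function is b(v) = v * (n-1) / n
Step 2: Substitute v = 17/100 and n = 6
Step 3: b = 17/100 * 5/6
Step 4: b = 17/120

17/120


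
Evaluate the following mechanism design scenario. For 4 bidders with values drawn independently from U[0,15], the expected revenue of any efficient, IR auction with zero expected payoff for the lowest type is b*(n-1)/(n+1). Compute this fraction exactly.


Step 1: By Revenue Equivalence, expected revenue = b*(n-1)/(n+1)
Step 2: Substituting n = 4, b = 15
Step 3: Revenue = 15*(4-1)/(4+1) = 15*3/5
Step 4: Revenue = 45/5 = 9

9


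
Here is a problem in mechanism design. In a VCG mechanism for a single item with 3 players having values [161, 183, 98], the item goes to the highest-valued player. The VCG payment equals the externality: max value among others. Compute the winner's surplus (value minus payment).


Step 1: The winner is the agent with the highest value: agent 1 with value 183
Step 2: Values of other agents: [161, 98]
Step 3: VCG payment = max of others' values = 161
Step 4: Surplus = 183 - 161 = 22

22


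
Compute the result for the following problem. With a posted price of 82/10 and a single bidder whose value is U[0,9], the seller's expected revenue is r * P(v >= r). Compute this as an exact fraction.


Step 1: Posted price r = 41/5, value support [0,9]
Step 2: P(v >= r) = (9 - 41/5)/9 = 4/45
Step 3: Expected revenue = r * P(v >= r) = 41/5 * 4/45
Step 4: Revenue = 164/225

164/225


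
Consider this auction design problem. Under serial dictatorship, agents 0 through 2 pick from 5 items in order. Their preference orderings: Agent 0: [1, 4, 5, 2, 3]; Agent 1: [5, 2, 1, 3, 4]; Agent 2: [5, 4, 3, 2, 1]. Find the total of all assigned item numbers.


Step 1: Agent 0 picks item 1
Step 2: Agent 1 picks item 5
Step 3: Agent 2 picks item 4
Step 4: Sum = 1 + 5 + 4 = 10

10


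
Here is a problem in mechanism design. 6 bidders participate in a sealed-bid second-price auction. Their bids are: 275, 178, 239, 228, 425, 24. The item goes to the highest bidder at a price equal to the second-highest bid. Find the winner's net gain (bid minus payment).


Step 1: Sort bids in descending order: 425, 275, 239, 228, 178, 24
Step 2: The winning bid is the highest: 425
Step 3: The payment equals the second-highest bid: 275
Step 4: Surplus = winner's bid - payment = 425 - 275 = 150

150


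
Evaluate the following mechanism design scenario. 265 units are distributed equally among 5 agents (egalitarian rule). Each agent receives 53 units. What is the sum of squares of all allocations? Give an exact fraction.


Step 1: Each agent's share = 265/5 = 53
Step 2: Square of each share = (53)^2 = 2809
Step 3: Sum of squares = 5 * 2809 = 14045

14045


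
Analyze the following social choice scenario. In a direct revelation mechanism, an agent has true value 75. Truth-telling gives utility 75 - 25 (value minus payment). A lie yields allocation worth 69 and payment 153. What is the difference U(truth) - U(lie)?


Step 1: U(truth) = value - payment = 75 - 25 = 50
Step 2: U(lie) = allocation - payment = 69 - 153 = -84
Step 3: IC gap = 50 - (-84) = 134

134


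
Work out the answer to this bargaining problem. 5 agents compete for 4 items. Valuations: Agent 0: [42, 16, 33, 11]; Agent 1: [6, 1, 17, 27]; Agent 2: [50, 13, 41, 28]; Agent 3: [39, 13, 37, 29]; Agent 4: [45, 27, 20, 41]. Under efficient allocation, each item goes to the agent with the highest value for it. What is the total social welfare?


Step 1: For each item, find the maximum value among all agents.
Step 2: Item 0 -> Agent 2 (value 50)
Step 3: Item 1 -> Agent 4 (value 27)
Step 4: Item 2 -> Agent 2 (value 41)
Step 5: Item 3 -> Agent 4 (value 41)
Step 6: Total welfare = 50 + 27 + 41 + 41 = 159

159


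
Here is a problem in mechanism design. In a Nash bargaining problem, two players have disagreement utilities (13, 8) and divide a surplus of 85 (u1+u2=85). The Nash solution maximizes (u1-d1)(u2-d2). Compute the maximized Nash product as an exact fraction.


Step 1: The Nash solution splits surplus symmetrically above the disagreement point
Step 2: u1 = (total + d1 - d2)/2 = (85 + 13 - 8)/2 = 45
Step 3: u2 = (total - d1 + d2)/2 = (85 - 13 + 8)/2 = 40
Step 4: Nash product = (45 - 13) * (40 - 8)
Step 5: = 32 * 32 = 1024

1024


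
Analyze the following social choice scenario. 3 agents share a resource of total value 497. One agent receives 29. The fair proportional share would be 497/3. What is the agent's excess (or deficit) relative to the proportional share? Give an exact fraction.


Step 1: Proportional share = 497/3
Step 2: Agent's actual allocation = 29
Step 3: Excess = 29 - 497/3 = -410/3

-410/3


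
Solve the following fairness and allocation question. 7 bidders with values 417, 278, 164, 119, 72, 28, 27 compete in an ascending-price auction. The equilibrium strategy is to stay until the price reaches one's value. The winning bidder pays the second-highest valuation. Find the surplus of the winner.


Step 1: Identify the highest value: 417
Step 2: Identify the second-highest value: 278
Step 3: The final price = second-highest value = 278
Step 4: Surplus = 417 - 278 = 139

139


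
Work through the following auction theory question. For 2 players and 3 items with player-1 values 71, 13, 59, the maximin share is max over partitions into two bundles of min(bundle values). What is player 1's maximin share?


Step 1: Item values = 71, 13, 59
Step 2: Enumerate all 2-bundle partitions and take the smaller bundle:
  Partition 1: {71} vs {13,59} -> bundles 71, 72; min = 71
  Partition 2: {13} vs {71,59} -> bundles 13, 130; min = 13
  Partition 3: {59} vs {71,13} -> bundles 59, 84; min = 59
Step 3: MMS = max(71, 13, 59) = 71

71


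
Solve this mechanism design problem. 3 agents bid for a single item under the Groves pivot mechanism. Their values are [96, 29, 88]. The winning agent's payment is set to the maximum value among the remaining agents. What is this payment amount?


Step 1: The efficient winner is agent 0 with value 96
Step 2: Other agents' values: [29, 88]
Step 3: Pivot payment = max(others) = 88
Step 4: The winner pays 88

88


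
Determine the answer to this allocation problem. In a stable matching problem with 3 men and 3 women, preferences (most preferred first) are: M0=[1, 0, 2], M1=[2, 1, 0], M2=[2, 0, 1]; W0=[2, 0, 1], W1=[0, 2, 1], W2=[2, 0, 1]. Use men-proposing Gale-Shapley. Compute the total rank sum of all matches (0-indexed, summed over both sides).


Step 1: Run Gale-Shapley (men propose, women hold best offer):
  M0 proposes to W1; she accepts
  M1 proposes to W2; she accepts
  M2 proposes to W2; she switches from M1
  M1 proposes to W1; rejected
  M1 proposes to W0; she accepts
Step 2: Final matching: W0-M1, W1-M0, W2-M2
Step 3: 0-indexed ranks (man's rank of his match, then woman's): 2 + 2 + 0 + 0 + 0 + 0
Step 4: Total rank sum = 4

4


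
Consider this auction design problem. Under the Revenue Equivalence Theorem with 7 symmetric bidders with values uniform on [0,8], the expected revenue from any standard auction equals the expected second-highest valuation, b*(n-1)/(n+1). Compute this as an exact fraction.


Step 1: By Revenue Equivalence, expected revenue = b*(n-1)/(n+1)
Step 2: Substituting n = 7, b = 8
Step 3: Revenue = 8*(7-1)/(7+1) = 8*6/8
Step 4: Revenue = 48/8 = 6

6


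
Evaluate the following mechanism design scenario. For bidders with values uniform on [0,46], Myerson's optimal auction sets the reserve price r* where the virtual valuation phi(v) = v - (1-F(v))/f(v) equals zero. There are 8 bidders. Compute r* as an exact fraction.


Step 1: For U[0,46], F(v) = v/46 and f(v) = 1/46
Step 2: phi(v) = v - (1 - v/46)/(1/46) = v - (46 - v) = 2v - 46
Step 3: Set phi(r*) = 0: 2r* - 46 = 0
Step 4: r* = 46/2 = 23 (the number of bidders n = 8 does not enter)

23


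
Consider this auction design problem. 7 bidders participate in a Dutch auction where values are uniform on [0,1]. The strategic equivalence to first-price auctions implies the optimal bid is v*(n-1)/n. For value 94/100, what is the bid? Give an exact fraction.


Step 1: Dutch auctions are strategically equivalent to first-price auctions
Step 2: The equilibrium bid is b(v) = v*(n-1)/n
Step 3: b = 47/50 * 6/7
Step 4: b = 141/175

141/175


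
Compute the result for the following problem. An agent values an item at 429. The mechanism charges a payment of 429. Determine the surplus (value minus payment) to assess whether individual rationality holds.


Step 1: Surplus = value - payment = 429 - 429 = 0
Step 2: IR is satisfied (surplus >= 0)

0


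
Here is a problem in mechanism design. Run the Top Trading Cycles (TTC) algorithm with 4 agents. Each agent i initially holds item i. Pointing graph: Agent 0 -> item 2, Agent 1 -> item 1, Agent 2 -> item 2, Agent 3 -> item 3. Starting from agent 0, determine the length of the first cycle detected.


Step 1: Trace the pointer graph from agent 0: 0 -> 2 -> 2
Step 2: A cycle is detected when we revisit agent 2
Step 3: The cycle is: 2 -> 2
Step 4: Cycle length = 1

1


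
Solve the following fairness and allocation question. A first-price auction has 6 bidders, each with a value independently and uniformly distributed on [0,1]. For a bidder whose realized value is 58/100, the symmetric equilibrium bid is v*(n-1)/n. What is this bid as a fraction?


Step 1: The symmetric BNE bidding function is b(v) = v * (n-1) / n
Step 2: Substitute v = 29/50 and n = 6
Step 3: b = 29/50 * 5/6
Step 4: b = 29/60

29/60


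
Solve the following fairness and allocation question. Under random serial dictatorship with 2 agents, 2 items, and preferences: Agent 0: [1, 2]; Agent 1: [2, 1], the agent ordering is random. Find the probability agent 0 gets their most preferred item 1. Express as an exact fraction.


Step 1: Agent 0 wants item 1
Step 2: There are 2 possible orderings of agents
Step 3: In 2 orderings, agent 0 gets item 1
Step 4: Probability = 2/2 = 1

1


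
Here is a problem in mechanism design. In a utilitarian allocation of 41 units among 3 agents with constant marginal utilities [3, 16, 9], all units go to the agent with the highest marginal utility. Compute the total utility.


Step 1: The marginal utilities are [3, 16, 9]
Step 2: The highest marginal utility is 16
Step 3: All 41 units go to that agent
Step 4: Total utility = 16 * 41 = 656

656


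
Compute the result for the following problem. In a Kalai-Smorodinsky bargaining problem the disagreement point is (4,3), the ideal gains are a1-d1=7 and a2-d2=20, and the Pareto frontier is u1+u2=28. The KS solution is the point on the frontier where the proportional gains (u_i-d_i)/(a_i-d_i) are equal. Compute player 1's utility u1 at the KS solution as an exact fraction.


Step 1: At the KS point, (u1-d1)/r1 = (u2-d2)/r2 = t and u1+u2 = 28
Step 2: u1 = d1 + r1*t and u2 = d2 + r2*t, so (d1 + r1*t) + (d2 + r2*t) = 28
Step 3: t = (28 - 4 - 3)/(7 + 20) = 21/27 = 7/9
Step 4: u1 = d1 + r1*t = 4 + 7 * 7/9 = 85/9
Step 5: (Check: u2 = d2 + r2*t = 167/9; u1+u2 = 85/9 + 167/9 = 28, on the frontier.)

85/9


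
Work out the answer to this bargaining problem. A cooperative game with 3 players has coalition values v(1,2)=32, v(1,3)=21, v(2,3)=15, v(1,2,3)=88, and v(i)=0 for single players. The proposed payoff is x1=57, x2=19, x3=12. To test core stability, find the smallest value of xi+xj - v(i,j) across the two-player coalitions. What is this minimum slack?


Step 1: Slack for coalition (1,2): x1+x2 - v12 = 76 - 32 = 44
Step 2: Slack for coalition (1,3): x1+x3 - v13 = 69 - 21 = 48
Step 3: Slack for coalition (2,3): x2+x3 - v23 = 31 - 15 = 16
Step 4: Minimum slack = min(44, 48, 16) = 16, attained by (2,3); no pair can gain by deviating, so the allocation is in the core

16


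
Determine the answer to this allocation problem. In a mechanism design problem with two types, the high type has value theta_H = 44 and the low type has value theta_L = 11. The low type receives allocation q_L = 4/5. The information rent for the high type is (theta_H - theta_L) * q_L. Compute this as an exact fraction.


Step 1: theta_H - theta_L = 44 - 11 = 33
Step 2: Information rent = (theta_H - theta_L) * q_L
Step 3: = 33 * 4/5
Step 4: = 132/5

132/5


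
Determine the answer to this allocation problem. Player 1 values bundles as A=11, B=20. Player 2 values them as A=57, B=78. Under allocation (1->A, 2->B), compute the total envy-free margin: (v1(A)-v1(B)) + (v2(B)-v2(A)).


Step 1: Player 1's margin = v1(A) - v1(B) = 11 - 20 = -9
Step 2: Player 2's margin = v2(B) - v2(A) = 78 - 57 = 21
Step 3: Total margin = -9 + 21 = 12

12


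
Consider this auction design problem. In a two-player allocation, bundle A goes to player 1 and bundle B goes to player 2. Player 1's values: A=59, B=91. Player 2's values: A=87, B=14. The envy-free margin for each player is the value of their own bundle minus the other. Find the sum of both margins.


Step 1: Player 1's margin = v1(A) - v1(B) = 59 - 91 = -32
Step 2: Player 2's margin = v2(B) - v2(A) = 14 - 87 = -73
Step 3: Total margin = -32 + -73 = -105

-105


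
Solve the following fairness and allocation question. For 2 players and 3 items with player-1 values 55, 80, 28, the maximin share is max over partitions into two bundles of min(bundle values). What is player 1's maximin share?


Step 1: Item values = 55, 80, 28
Step 2: Enumerate all 2-bundle partitions and take the smaller bundle:
  Partition 1: {55} vs {80,28} -> bundles 55, 108; min = 55
  Partition 2: {80} vs {55,28} -> bundles 80, 83; min = 80
  Partition 3: {28} vs {55,80} -> bundles 28, 135; min = 28
Step 3: MMS = max(55, 80, 28) = 80

80


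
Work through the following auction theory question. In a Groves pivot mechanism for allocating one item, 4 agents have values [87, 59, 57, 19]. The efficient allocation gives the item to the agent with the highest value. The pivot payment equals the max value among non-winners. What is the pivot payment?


Step 1: The efficient winner is agent 0 with value 87
Step 2: Other agents' values: [59, 57, 19]
Step 3: Pivot payment = max(others) = 59
Step 4: The winner pays 59

59


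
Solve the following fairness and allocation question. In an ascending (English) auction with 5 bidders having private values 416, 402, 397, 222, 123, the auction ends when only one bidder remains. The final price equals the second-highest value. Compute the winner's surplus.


Step 1: Identify the highest value: 416
Step 2: Identify the second-highest value: 402
Step 3: The final price = second-highest value = 402
Step 4: Surplus = 416 - 402 = 14

14


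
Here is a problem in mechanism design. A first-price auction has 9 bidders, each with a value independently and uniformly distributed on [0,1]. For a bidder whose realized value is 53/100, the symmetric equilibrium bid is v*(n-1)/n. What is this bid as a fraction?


Step 1: The symmetric BNE bidding function is b(v) = v * (n-1) / n
Step 2: Substitute v = 53/100 and n = 9
Step 3: b = 53/100 * 8/9
Step 4: b = 106/225

106/225


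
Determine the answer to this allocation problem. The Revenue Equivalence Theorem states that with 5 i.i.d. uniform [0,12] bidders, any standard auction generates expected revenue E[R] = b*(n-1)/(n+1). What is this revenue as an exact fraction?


Step 1: By Revenue Equivalence, expected revenue = b*(n-1)/(n+1)
Step 2: Substituting n = 5, b = 12
Step 3: Revenue = 12*(5-1)/(5+1) = 12*4/6
Step 4: Revenue = 48/6 = 8

8


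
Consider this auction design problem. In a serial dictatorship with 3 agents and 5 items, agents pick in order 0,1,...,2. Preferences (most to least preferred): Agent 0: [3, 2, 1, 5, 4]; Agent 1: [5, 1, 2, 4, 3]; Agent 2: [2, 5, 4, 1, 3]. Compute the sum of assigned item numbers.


Step 1: Agent 0 picks item 3
Step 2: Agent 1 picks item 5
Step 3: Agent 2 picks item 2
Step 4: Sum = 3 + 5 + 2 = 10

10


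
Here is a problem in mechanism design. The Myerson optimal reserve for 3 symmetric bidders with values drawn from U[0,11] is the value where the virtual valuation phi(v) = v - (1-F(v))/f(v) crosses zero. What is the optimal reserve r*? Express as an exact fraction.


Step 1: For U[0,11], F(v) = v/11 and f(v) = 1/11
Step 2: phi(v) = v - (1 - v/11)/(1/11) = v - (11 - v) = 2v - 11
Step 3: Set phi(r*) = 0: 2r* - 11 = 0
Step 4: r* = 11/2 (the number of bidders n = 3 does not enter)

11/2


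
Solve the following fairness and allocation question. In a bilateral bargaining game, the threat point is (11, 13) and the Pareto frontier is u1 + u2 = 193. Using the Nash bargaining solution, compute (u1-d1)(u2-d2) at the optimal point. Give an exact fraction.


Step 1: The Nash solution splits surplus symmetrically above the disagreement point
Step 2: u1 = (total + d1 - d2)/2 = (193 + 11 - 13)/2 = 191/2
Step 3: u2 = (total - d1 + d2)/2 = (193 - 11 + 13)/2 = 195/2
Step 4: Nash product = (191/2 - 11) * (195/2 - 13)
Step 5: = 169/2 * 169/2 = 28561/4

28561/4


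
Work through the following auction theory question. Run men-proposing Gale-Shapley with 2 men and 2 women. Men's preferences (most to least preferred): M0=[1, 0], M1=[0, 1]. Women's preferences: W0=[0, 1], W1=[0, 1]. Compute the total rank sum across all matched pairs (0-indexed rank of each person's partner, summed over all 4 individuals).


Step 1: Run Gale-Shapley (men propose, women hold best offer):
  M0 proposes to W1; she accepts
  M1 proposes to W0; she accepts
Step 2: Final matching: W0-M1, W1-M0
Step 3: 0-indexed ranks (man's rank of his match, then woman's): 0 + 1 + 0 + 0
Step 4: Total rank sum = 1

1


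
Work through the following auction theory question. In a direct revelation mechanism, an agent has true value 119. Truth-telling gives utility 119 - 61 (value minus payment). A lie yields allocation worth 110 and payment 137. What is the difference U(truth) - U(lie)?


Step 1: U(truth) = value - payment = 119 - 61 = 58
Step 2: U(lie) = allocation - payment = 110 - 137 = -27
Step 3: IC gap = 58 - (-27) = 85

85


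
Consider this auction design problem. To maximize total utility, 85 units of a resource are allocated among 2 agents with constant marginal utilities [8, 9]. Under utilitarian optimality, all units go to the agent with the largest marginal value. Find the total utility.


Step 1: The marginal utilities are [8, 9]
Step 2: The highest marginal utility is 9
Step 3: All 85 units go to that agent
Step 4: Total utility = 9 * 85 = 765

765


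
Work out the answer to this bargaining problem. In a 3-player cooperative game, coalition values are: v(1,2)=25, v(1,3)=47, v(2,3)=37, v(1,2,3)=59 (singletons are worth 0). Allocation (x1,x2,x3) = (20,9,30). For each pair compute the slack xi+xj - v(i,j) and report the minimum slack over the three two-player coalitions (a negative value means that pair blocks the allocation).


Step 1: Slack for coalition (1,2): x1+x2 - v12 = 29 - 25 = 4
Step 2: Slack for coalition (1,3): x1+x3 - v13 = 50 - 47 = 3
Step 3: Slack for coalition (2,3): x2+x3 - v23 = 39 - 37 = 2
Step 4: Minimum slack = min(4, 3, 2) = 2, attained by (2,3); no pair can gain by deviating, so the allocation is in the core

2


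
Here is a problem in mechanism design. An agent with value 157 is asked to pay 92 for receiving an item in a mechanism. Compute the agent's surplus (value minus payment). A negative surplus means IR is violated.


Step 1: Surplus = value - payment = 157 - 92 = 65
Step 2: IR is satisfied (surplus >= 0)

65


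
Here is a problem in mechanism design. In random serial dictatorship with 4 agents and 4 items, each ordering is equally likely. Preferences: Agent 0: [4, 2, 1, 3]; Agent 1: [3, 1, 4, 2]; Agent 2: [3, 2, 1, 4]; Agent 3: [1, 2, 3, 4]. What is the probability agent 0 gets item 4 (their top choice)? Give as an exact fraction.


Step 1: Agent 0 wants item 4
Step 2: There are 24 possible orderings of agents
Step 3: In 22 orderings, agent 0 gets item 4
Step 4: Probability = 22/24 = 11/12

11/12


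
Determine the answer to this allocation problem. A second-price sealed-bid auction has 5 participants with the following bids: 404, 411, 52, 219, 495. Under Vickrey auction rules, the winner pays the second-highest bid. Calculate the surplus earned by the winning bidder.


Step 1: Sort bids in descending order: 495, 411, 404, 219, 52
Step 2: The winning bid is the highest: 495
Step 3: The payment equals the second-highest bid: 411
Step 4: Surplus = winner's bid - payment = 495 - 411 = 84

84


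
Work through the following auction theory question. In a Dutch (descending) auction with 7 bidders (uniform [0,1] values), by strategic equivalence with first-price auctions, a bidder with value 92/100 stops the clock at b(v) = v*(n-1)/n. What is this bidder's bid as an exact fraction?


Step 1: Dutch auctions are strategically equivalent to first-price auctions
Step 2: The equilibrium bid is b(v) = v*(n-1)/n
Step 3: b = 23/25 * 6/7
Step 4: b = 138/175

138/175


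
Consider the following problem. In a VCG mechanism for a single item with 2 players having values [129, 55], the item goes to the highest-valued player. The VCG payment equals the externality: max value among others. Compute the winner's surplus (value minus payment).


Step 1: The winner is the agent with the highest value: agent 0 with value 129
Step 2: Values of other agents: [55]
Step 3: VCG payment = max of others' values = 55
Step 4: Surplus = 129 - 55 = 74

74


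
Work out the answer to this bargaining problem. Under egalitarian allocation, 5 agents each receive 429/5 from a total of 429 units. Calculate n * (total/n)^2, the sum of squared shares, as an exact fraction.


Step 1: Each agent's share = 429/5
Step 2: Square of each share = (429/5)^2 = 184041/25
Step 3: Sum of squares = 5 * 184041/25 = 184041/5

184041/5


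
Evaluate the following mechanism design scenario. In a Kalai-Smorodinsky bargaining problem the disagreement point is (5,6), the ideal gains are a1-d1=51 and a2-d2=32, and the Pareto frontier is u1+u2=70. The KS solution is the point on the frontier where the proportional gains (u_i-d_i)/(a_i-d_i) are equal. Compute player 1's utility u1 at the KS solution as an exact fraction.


Step 1: At the KS point, (u1-d1)/r1 = (u2-d2)/r2 = t and u1+u2 = 70
Step 2: u1 = d1 + r1*t and u2 = d2 + r2*t, so (d1 + r1*t) + (d2 + r2*t) = 70
Step 3: t = (70 - 5 - 6)/(51 + 32) = 59/83
Step 4: u1 = d1 + r1*t = 5 + 51 * 59/83 = 3424/83
Step 5: (Check: u2 = d2 + r2*t = 2386/83; u1+u2 = 3424/83 + 2386/83 = 70, on the frontier.)

3424/83


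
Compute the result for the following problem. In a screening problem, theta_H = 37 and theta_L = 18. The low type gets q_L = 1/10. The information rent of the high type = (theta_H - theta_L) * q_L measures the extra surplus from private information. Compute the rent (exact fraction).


Step 1: theta_H - theta_L = 37 - 18 = 19
Step 2: Information rent = (theta_H - theta_L) * q_L
Step 3: = 19 * 1/10
Step 4: = 19/10

19/10


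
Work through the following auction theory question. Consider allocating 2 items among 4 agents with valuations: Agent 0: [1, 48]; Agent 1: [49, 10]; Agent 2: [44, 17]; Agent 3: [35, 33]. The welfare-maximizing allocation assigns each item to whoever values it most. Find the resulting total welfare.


Step 1: For each item, find the maximum value among all agents.
Step 2: Item 0 -> Agent 1 (value 49)
Step 3: Item 1 -> Agent 0 (value 48)
Step 4: Total welfare = 49 + 48 = 97

97


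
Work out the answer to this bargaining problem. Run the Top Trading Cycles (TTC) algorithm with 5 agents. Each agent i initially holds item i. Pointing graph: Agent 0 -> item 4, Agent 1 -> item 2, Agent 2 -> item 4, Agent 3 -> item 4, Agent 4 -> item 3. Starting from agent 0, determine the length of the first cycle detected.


Step 1: Trace the pointer graph from agent 0: 0 -> 4 -> 3 -> 4
Step 2: A cycle is detected when we revisit agent 4
Step 3: The cycle is: 4 -> 3 -> 4
Step 4: Cycle length = 2

2


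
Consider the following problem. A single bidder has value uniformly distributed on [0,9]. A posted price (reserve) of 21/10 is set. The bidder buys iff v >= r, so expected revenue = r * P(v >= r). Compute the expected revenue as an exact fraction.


Step 1: Posted price r = 21/10, value support [0,9]
Step 2: P(v >= r) = (9 - 21/10)/9 = 23/30
Step 3: Expected revenue = r * P(v >= r) = 21/10 * 23/30
Step 4: Revenue = 161/100

161/100


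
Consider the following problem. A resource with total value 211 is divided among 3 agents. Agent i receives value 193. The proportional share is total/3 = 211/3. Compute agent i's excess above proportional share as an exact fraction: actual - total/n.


Step 1: Proportional share = 211/3
Step 2: Agent's actual allocation = 193
Step 3: Excess = 193 - 211/3 = 368/3

368/3


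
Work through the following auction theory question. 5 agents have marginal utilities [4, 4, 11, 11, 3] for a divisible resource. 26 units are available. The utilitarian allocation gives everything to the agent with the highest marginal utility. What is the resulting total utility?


Step 1: The marginal utilities are [4, 4, 11, 11, 3]
Step 2: The highest marginal utility is 11
Step 3: All 26 units go to that agent
Step 4: Total utility = 11 * 26 = 286

286


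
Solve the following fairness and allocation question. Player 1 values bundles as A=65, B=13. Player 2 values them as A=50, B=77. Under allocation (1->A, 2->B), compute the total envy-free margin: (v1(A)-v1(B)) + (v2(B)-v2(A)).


Step 1: Player 1's margin = v1(A) - v1(B) = 65 - 13 = 52
Step 2: Player 2's margin = v2(B) - v2(A) = 77 - 50 = 27
Step 3: Total margin = 52 + 27 = 79

79


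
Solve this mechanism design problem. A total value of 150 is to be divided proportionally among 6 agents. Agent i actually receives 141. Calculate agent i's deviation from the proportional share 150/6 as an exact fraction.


Step 1: Proportional share = 150/6 = 25
Step 2: Agent's actual allocation = 141
Step 3: Excess = 141 - 25 = 116

116


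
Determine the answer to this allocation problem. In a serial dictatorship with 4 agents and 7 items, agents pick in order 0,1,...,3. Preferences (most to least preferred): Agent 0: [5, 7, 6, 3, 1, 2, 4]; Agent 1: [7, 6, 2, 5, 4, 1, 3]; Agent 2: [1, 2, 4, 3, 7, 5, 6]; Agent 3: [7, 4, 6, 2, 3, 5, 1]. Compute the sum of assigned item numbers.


Step 1: Agent 0 picks item 5
Step 2: Agent 1 picks item 7
Step 3: Agent 2 picks item 1
Step 4: Agent 3 picks item 4
Step 5: Sum = 5 + 7 + 1 + 4 = 17

17


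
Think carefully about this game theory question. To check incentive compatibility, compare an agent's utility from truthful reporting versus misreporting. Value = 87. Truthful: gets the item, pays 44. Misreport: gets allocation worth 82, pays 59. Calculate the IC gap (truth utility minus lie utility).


Step 1: U(truth) = value - payment = 87 - 44 = 43
Step 2: U(lie) = allocation - payment = 82 - 59 = 23
Step 3: IC gap = 43 - 23 = 20

20
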